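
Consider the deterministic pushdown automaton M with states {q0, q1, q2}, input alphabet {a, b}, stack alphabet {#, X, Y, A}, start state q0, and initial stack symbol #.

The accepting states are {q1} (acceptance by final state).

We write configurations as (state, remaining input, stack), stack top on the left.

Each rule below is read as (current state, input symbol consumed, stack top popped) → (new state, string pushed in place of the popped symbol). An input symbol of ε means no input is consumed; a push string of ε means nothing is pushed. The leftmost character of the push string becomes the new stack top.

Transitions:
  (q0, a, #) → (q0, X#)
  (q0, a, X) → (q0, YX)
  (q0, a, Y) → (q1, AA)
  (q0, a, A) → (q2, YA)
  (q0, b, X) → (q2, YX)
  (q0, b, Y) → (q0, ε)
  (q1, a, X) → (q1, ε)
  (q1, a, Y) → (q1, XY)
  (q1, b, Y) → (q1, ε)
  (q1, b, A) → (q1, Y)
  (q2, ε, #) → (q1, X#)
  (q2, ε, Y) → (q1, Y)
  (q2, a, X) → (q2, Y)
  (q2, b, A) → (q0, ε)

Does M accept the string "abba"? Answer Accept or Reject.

(q0, abba, #)
  read a, top #: go to q0, push X# → (q0, bba, X#)
  read b, top X: go to q2, push YX → (q2, ba, YX#)
  ε-move, top Y: go to q1, push Y → (q1, ba, YX#)
  read b, top Y: go to q1, push ε → (q1, a, X#)
  read a, top X: go to q1, push ε → (q1, ε, #)
All input consumed; state q1 ∈ F.

Accept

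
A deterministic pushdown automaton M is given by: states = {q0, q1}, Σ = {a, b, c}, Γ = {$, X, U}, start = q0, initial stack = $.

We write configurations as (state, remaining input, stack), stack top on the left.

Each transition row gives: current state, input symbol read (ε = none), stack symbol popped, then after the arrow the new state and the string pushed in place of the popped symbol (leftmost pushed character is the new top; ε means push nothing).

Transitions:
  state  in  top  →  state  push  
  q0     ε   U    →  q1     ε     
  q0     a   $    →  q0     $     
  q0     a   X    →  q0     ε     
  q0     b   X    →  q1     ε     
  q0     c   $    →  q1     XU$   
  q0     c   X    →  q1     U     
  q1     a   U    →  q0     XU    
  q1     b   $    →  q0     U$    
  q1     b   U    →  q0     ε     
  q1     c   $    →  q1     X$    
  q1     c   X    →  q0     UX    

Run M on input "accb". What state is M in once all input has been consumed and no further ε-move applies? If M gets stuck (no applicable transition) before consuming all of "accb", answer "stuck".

(q0, accb, $) ⊢ (q0, ccb, $) ⊢ (q1, cb, XU$) ⊢ (q0, b, UXU$) ⊢ (q1, b, XU$)
No transition for (q1, b, top X); M blocks with input b remaining.

stuck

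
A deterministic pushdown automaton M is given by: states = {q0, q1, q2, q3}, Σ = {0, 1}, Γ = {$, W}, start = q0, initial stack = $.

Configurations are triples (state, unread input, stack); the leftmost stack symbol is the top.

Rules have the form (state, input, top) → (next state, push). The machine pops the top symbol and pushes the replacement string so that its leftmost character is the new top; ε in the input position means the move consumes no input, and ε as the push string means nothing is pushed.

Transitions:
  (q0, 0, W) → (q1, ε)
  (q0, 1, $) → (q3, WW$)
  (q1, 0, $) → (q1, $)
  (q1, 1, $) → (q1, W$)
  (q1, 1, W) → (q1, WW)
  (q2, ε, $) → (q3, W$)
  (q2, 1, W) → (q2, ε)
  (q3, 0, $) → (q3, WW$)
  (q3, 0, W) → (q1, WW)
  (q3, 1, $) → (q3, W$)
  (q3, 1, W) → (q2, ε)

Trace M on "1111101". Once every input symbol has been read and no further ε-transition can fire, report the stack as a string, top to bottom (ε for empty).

WWW$

(q0, 1111101, $)
  read 1, top $: go to q3, push WW$ → (q3, 111101, WW$)
  read 1, top W: go to q2, push ε → (q2, 11101, W$)
  read 1, top W: go to q2, push ε → (q2, 1101, $)
  ε-move, top $: go to q3, push W$ → (q3, 1101, W$)
  read 1, top W: go to q2, push ε → (q2, 101, $)
  ε-move, top $: go to q3, push W$ → (q3, 101, W$)
  read 1, top W: go to q2, push ε → (q2, 01, $)
  ε-move, top $: go to q3, push W$ → (q3, 01, W$)
  read 0, top W: go to q1, push WW → (q1, 1, WW$)
  read 1, top W: go to q1, push WW → (q1, ε, WWW$)
All input consumed in state q1 with stack WWW$.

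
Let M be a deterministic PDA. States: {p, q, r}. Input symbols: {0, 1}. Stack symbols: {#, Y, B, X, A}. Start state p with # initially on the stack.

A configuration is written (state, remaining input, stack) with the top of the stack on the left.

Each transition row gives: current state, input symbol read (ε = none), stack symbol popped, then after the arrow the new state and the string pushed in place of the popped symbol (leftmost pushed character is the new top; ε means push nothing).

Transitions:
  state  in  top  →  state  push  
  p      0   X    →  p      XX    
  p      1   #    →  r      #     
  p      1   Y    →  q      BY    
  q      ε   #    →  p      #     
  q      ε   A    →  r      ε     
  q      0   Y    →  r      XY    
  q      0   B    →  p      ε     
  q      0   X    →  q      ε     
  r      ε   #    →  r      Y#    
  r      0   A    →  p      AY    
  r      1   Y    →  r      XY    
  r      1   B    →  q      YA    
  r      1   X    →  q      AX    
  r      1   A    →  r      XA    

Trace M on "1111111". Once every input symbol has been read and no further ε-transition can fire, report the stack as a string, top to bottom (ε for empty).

XY#

(p, 1111111, #)
  read 1, top #: go to r, push # → (r, 111111, #)
  ε-move, top #: go to r, push Y# → (r, 111111, Y#)
  read 1, top Y: go to r, push XY → (r, 11111, XY#)
  read 1, top X: go to q, push AX → (q, 1111, AXY#)
  ε-move, top A: go to r, push ε → (r, 1111, XY#)
  read 1, top X: go to q, push AX → (q, 111, AXY#)
  ε-move, top A: go to r, push ε → (r, 111, XY#)
  read 1, top X: go to q, push AX → (q, 11, AXY#)
  ε-move, top A: go to r, push ε → (r, 11, XY#)
  read 1, top X: go to q, push AX → (q, 1, AXY#)
  ε-move, top A: go to r, push ε → (r, 1, XY#)
  read 1, top X: go to q, push AX → (q, ε, AXY#)
  ε-move, top A: go to r, push ε → (r, ε, XY#)
All input consumed in state r with stack XY#.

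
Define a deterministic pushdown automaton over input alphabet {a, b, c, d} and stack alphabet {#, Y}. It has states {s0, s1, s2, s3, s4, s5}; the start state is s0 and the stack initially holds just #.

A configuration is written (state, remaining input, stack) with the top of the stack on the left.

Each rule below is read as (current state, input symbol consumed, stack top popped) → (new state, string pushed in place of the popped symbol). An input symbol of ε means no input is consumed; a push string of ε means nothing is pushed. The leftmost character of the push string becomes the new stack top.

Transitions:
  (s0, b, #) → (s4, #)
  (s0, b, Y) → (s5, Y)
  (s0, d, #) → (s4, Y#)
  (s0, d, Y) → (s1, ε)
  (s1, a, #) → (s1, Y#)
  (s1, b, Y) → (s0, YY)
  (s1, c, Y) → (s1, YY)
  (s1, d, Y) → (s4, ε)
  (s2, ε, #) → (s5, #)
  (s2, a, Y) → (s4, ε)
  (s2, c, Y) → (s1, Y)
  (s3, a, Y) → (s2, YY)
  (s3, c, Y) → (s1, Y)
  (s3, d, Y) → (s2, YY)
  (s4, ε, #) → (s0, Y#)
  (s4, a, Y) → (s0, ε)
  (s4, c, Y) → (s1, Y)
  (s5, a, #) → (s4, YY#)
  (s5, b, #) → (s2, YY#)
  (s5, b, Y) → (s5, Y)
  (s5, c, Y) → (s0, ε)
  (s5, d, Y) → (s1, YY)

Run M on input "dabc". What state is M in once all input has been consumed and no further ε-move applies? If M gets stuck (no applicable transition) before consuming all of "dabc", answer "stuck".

(s0, dabc, #)
  read d, top #: go to s4, push Y# → (s4, abc, Y#)
  read a, top Y: go to s0, push ε → (s0, bc, #)
  read b, top #: go to s4, push # → (s4, c, #)
  ε-move, top #: go to s0, push Y# → (s0, c, Y#)
No transition for (s0, c, top Y); M blocks with input c remaining.

stuck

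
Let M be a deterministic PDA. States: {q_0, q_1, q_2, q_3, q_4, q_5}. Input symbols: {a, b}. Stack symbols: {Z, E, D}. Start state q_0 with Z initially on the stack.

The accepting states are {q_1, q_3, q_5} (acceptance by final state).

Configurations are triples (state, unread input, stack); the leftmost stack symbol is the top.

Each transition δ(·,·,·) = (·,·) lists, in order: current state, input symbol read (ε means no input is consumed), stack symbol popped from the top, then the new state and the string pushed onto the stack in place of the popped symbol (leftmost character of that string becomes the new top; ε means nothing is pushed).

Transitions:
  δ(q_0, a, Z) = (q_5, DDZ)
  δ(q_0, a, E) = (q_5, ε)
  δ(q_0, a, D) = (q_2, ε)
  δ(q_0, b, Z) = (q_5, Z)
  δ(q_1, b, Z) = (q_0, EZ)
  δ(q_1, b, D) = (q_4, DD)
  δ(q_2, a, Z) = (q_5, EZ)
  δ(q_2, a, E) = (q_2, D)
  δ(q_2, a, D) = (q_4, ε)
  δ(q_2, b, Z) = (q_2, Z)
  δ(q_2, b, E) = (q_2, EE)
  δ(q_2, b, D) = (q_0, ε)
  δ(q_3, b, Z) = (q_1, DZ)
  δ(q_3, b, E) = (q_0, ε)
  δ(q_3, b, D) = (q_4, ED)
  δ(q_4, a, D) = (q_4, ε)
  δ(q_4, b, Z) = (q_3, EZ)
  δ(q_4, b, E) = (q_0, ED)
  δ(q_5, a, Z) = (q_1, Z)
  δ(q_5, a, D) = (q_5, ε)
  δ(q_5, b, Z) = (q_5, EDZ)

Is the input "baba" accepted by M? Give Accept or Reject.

(q_0, baba, Z)
  read b, top Z: go to q_5, push Z → (q_5, aba, Z)
  read a, top Z: go to q_1, push Z → (q_1, ba, Z)
  read b, top Z: go to q_0, push EZ → (q_0, a, EZ)
  read a, top E: go to q_5, push ε → (q_5, ε, Z)
All input consumed; state q_5 ∈ F.

Accept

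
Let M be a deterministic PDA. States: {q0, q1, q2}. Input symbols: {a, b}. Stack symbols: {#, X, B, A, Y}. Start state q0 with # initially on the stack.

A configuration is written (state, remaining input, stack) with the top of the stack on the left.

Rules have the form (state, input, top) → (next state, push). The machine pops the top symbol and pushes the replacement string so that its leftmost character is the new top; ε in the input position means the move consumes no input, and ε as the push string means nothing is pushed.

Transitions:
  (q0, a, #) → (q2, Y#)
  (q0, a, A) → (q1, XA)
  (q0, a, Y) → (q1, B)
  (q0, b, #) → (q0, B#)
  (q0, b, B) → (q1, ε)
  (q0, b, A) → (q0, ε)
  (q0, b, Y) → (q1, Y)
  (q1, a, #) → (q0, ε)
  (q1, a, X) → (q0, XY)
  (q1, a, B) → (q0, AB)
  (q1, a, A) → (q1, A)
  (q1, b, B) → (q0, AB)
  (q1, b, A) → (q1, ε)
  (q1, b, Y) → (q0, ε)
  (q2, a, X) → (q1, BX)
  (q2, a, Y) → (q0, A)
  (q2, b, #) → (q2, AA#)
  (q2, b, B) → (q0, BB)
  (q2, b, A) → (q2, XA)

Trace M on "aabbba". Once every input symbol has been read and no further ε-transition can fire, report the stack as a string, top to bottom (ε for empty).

ε

(q0, aabbba, #)
  read a, top #: go to q2, push Y# → (q2, abbba, Y#)
  read a, top Y: go to q0, push A → (q0, bbba, A#)
  read b, top A: go to q0, push ε → (q0, bba, #)
  read b, top #: go to q0, push B# → (q0, ba, B#)
  read b, top B: go to q1, push ε → (q1, a, #)
  read a, top #: go to q0, push ε → (q0, ε, ε)
All input consumed in state q0 with stack ε.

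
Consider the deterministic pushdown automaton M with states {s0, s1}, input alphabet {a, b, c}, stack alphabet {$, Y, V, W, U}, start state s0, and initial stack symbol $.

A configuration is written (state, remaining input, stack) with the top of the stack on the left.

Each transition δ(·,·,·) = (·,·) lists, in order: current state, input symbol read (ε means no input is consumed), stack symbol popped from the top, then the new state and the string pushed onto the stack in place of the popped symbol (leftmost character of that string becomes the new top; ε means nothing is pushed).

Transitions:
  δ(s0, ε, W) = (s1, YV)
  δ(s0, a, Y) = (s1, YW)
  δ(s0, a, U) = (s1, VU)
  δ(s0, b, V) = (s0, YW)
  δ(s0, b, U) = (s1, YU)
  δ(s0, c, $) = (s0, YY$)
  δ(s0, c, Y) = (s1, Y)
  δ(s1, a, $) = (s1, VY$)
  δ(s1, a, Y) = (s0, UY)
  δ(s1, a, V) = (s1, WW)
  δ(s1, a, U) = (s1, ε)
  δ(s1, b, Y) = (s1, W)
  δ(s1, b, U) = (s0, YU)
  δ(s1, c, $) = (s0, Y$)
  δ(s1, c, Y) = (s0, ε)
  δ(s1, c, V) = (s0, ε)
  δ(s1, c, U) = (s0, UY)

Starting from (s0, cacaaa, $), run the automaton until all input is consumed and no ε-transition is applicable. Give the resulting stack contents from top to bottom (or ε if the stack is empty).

(s0, cacaaa, $) ⊢ (s0, acaaa, YY$) ⊢ (s1, caaa, YWY$) ⊢ (s0, aaa, WY$) ⊢ (s1, aaa, YVY$) ⊢ (s0, aa, UYVY$) ⊢ (s1, a, VUYVY$) ⊢ (s1, ε, WWUYVY$)
All input consumed in state s1 with stack WWUYVY$.

WWUYVY$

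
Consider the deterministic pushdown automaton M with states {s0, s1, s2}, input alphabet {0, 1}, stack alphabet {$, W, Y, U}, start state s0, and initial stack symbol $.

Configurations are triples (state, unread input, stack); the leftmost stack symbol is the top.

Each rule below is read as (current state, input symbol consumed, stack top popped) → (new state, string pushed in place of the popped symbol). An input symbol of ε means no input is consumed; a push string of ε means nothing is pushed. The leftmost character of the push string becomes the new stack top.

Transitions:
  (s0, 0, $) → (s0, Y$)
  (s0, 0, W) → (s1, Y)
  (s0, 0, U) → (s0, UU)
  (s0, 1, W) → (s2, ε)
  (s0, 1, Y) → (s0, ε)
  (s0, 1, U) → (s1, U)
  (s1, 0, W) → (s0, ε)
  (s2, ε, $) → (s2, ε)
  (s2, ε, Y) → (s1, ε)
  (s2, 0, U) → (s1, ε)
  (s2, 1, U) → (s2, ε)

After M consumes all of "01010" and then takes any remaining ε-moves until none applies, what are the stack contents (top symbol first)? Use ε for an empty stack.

Y$

(s0, 01010, $)
  read 0, top $: go to s0, push Y$ → (s0, 1010, Y$)
  read 1, top Y: go to s0, push ε → (s0, 010, $)
  read 0, top $: go to s0, push Y$ → (s0, 10, Y$)
  read 1, top Y: go to s0, push ε → (s0, 0, $)
  read 0, top $: go to s0, push Y$ → (s0, ε, Y$)
All input consumed in state s0 with stack Y$.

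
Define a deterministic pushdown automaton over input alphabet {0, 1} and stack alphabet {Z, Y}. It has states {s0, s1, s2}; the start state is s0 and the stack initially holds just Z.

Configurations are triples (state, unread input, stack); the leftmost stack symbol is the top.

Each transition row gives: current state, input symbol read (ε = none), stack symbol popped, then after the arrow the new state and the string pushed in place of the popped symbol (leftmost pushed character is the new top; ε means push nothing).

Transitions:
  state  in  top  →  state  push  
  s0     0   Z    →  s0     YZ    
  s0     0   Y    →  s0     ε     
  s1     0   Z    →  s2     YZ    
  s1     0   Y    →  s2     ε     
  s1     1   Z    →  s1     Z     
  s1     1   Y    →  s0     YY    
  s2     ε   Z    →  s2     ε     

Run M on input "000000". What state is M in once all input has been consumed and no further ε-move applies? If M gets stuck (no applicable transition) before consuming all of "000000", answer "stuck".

s0

(s0, 000000, Z) ⊢ (s0, 00000, YZ) ⊢ (s0, 0000, Z) ⊢ (s0, 000, YZ) ⊢ (s0, 00, Z) ⊢ (s0, 0, YZ) ⊢ (s0, ε, Z)
All input consumed; M is in state s0.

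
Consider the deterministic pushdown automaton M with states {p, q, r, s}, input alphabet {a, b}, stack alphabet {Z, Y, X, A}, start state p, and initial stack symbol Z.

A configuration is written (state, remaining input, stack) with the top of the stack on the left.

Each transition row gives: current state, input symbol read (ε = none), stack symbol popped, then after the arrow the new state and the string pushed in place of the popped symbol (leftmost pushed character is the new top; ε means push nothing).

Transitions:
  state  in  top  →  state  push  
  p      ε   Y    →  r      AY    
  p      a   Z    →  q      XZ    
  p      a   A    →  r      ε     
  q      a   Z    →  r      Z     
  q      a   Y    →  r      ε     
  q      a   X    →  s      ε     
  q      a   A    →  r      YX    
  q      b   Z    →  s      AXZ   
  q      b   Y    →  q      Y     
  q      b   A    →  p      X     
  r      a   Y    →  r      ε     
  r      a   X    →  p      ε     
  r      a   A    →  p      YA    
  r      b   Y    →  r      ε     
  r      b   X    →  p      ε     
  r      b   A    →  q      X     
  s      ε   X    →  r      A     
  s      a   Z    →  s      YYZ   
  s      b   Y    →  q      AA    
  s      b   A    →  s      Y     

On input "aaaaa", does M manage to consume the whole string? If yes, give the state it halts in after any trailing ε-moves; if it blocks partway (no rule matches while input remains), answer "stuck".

(p, aaaaa, Z)
  read a, top Z: go to q, push XZ → (q, aaaa, XZ)
  read a, top X: go to s, push ε → (s, aaa, Z)
  read a, top Z: go to s, push YYZ → (s, aa, YYZ)
No transition for (s, a, top Y); M blocks with input aa remaining.

stuck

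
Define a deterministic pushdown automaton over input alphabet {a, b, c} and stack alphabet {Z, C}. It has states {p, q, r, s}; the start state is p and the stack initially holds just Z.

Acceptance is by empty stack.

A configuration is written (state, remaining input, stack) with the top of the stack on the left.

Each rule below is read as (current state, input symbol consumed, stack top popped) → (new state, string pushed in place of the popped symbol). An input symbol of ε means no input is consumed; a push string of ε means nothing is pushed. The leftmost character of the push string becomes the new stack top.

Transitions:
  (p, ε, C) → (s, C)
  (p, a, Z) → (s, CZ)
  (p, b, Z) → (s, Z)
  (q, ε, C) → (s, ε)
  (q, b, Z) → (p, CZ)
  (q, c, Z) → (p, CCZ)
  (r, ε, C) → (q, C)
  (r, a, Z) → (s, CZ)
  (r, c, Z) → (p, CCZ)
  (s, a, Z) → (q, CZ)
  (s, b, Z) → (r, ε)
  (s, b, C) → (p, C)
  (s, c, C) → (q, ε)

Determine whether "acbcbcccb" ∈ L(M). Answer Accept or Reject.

Accept

(p, acbcbcccb, Z)
  read a, top Z: go to s, push CZ → (s, cbcbcccb, CZ)
  read c, top C: go to q, push ε → (q, bcbcccb, Z)
  read b, top Z: go to p, push CZ → (p, cbcccb, CZ)
  ε-move, top C: go to s, push C → (s, cbcccb, CZ)
  read c, top C: go to q, push ε → (q, bcccb, Z)
  read b, top Z: go to p, push CZ → (p, cccb, CZ)
  ε-move, top C: go to s, push C → (s, cccb, CZ)
  read c, top C: go to q, push ε → (q, ccb, Z)
  read c, top Z: go to p, push CCZ → (p, cb, CCZ)
  ε-move, top C: go to s, push C → (s, cb, CCZ)
  read c, top C: go to q, push ε → (q, b, CZ)
  ε-move, top C: go to s, push ε → (s, b, Z)
  read b, top Z: go to r, push ε → (r, ε, ε)
All input consumed and the stack is empty.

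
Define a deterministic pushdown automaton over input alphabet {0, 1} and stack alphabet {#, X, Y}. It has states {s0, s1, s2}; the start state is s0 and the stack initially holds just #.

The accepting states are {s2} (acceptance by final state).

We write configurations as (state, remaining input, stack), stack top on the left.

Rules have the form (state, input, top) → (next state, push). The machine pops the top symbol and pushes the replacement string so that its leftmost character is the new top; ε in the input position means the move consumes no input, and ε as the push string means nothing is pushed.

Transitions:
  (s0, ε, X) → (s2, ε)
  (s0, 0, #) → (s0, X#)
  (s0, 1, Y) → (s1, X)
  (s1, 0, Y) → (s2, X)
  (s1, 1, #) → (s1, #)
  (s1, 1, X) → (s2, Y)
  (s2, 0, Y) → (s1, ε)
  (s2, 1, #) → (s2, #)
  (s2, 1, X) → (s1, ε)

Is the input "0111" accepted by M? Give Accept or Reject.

Accept

(s0, 0111, #)
  read 0, top #: go to s0, push X# → (s0, 111, X#)
  ε-move, top X: go to s2, push ε → (s2, 111, #)
  read 1, top #: go to s2, push # → (s2, 11, #)
  read 1, top #: go to s2, push # → (s2, 1, #)
  read 1, top #: go to s2, push # → (s2, ε, #)
All input consumed; state s2 ∈ F.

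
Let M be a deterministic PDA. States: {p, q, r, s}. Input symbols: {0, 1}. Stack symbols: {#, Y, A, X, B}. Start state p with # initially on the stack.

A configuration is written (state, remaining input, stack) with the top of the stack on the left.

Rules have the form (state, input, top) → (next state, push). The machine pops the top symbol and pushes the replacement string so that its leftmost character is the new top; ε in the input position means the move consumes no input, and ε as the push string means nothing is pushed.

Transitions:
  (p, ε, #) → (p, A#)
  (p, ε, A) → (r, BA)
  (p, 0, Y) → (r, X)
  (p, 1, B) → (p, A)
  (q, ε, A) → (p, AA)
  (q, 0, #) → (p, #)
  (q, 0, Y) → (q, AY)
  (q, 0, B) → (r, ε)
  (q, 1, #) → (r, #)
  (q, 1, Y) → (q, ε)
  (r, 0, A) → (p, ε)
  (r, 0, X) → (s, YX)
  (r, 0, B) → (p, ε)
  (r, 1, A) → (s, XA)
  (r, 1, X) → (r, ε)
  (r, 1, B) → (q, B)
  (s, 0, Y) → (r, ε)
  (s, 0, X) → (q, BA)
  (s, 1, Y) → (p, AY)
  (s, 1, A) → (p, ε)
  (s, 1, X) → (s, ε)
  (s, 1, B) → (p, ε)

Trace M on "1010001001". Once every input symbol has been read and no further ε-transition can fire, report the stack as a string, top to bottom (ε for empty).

(p, 1010001001, #) ⊢ (p, 1010001001, A#) ⊢ (r, 1010001001, BA#) ⊢ (q, 010001001, BA#) ⊢ (r, 10001001, A#) ⊢ (s, 0001001, XA#) ⊢ (q, 001001, BAA#) ⊢ (r, 01001, AA#) ⊢ (p, 1001, A#) ⊢ (r, 1001, BA#) ⊢ (q, 001, BA#) ⊢ (r, 01, A#) ⊢ (p, 1, #) ⊢ (p, 1, A#) ⊢ (r, 1, BA#) ⊢ (q, ε, BA#)
All input consumed in state q with stack BA#.

BA#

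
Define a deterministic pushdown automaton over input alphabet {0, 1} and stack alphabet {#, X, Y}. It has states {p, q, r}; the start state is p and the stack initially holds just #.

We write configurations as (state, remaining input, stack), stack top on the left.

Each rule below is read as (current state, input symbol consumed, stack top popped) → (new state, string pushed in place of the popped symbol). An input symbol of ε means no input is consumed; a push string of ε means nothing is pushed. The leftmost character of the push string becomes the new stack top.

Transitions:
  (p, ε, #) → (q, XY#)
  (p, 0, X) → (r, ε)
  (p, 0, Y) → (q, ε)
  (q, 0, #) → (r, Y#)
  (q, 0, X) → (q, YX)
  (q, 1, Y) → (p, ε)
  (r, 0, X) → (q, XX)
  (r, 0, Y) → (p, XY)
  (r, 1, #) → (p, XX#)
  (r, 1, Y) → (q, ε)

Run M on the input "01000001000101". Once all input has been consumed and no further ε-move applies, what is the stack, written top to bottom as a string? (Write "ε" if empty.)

#

(p, 01000001000101, #) ⊢ (q, 01000001000101, XY#) ⊢ (q, 1000001000101, YXY#) ⊢ (p, 000001000101, XY#) ⊢ (r, 00001000101, Y#) ⊢ (p, 0001000101, XY#) ⊢ (r, 001000101, Y#) ⊢ (p, 01000101, XY#) ⊢ (r, 1000101, Y#) ⊢ (q, 000101, #) ⊢ (r, 00101, Y#) ⊢ (p, 0101, XY#) ⊢ (r, 101, Y#) ⊢ (q, 01, #) ⊢ (r, 1, Y#) ⊢ (q, ε, #)
All input consumed in state q with stack #.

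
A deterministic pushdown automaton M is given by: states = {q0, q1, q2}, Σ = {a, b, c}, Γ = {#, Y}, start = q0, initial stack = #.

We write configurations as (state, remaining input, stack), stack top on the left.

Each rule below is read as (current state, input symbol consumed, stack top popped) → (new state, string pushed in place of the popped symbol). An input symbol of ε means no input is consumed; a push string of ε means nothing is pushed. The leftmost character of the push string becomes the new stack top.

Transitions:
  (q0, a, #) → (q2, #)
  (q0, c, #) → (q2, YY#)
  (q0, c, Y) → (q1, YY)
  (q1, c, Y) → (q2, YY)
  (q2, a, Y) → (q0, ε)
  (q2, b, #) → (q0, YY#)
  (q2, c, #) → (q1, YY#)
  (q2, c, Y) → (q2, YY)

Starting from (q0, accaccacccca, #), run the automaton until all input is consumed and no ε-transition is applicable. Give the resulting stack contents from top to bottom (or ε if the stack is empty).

(q0, accaccacccca, #)
  read a, top #: go to q2, push # → (q2, ccaccacccca, #)
  read c, top #: go to q1, push YY# → (q1, caccacccca, YY#)
  read c, top Y: go to q2, push YY → (q2, accacccca, YYY#)
  read a, top Y: go to q0, push ε → (q0, ccacccca, YY#)
  read c, top Y: go to q1, push YY → (q1, cacccca, YYY#)
  read c, top Y: go to q2, push YY → (q2, acccca, YYYY#)
  read a, top Y: go to q0, push ε → (q0, cccca, YYY#)
  read c, top Y: go to q1, push YY → (q1, ccca, YYYY#)
  read c, top Y: go to q2, push YY → (q2, cca, YYYYY#)
  read c, top Y: go to q2, push YY → (q2, ca, YYYYYY#)
  read c, top Y: go to q2, push YY → (q2, a, YYYYYYY#)
  read a, top Y: go to q0, push ε → (q0, ε, YYYYYY#)
All input consumed in state q0 with stack YYYYYY#.

YYYYYY#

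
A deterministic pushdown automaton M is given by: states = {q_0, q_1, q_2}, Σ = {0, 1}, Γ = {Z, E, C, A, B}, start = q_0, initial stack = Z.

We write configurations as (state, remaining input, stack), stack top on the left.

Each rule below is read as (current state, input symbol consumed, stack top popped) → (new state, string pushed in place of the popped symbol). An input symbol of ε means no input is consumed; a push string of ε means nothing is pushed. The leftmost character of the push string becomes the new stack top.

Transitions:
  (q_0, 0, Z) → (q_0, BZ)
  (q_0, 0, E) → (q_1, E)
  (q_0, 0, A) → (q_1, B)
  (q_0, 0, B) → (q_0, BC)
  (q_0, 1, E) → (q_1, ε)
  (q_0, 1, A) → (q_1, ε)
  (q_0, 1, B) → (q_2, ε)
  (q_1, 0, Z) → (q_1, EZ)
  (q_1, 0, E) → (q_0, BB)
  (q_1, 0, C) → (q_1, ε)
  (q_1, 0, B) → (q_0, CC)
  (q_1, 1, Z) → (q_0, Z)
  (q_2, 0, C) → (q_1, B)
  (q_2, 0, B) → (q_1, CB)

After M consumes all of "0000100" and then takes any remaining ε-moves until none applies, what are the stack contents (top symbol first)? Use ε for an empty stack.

(q_0, 0000100, Z)
  read 0, top Z: go to q_0, push BZ → (q_0, 000100, BZ)
  read 0, top B: go to q_0, push BC → (q_0, 00100, BCZ)
  read 0, top B: go to q_0, push BC → (q_0, 0100, BCCZ)
  read 0, top B: go to q_0, push BC → (q_0, 100, BCCCZ)
  read 1, top B: go to q_2, push ε → (q_2, 00, CCCZ)
  read 0, top C: go to q_1, push B → (q_1, 0, BCCZ)
  read 0, top B: go to q_0, push CC → (q_0, ε, CCCCZ)
All input consumed in state q_0 with stack CCCCZ.

CCCCZ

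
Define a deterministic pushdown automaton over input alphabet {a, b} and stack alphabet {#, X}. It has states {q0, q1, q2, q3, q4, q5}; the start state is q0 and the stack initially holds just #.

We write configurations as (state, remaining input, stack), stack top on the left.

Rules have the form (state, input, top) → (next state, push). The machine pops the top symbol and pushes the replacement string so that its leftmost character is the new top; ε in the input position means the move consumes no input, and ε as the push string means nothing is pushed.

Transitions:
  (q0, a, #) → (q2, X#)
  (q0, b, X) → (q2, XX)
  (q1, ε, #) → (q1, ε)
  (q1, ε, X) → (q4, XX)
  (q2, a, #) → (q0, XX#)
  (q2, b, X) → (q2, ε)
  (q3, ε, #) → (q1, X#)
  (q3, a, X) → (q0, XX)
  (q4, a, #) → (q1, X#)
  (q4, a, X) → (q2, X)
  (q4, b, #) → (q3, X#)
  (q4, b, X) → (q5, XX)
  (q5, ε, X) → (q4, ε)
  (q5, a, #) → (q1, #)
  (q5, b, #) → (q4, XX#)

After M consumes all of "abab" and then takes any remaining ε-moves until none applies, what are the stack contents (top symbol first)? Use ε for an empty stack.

(q0, abab, #)
  read a, top #: go to q2, push X# → (q2, bab, X#)
  read b, top X: go to q2, push ε → (q2, ab, #)
  read a, top #: go to q0, push XX# → (q0, b, XX#)
  read b, top X: go to q2, push XX → (q2, ε, XXX#)
All input consumed in state q2 with stack XXX#.

XXX#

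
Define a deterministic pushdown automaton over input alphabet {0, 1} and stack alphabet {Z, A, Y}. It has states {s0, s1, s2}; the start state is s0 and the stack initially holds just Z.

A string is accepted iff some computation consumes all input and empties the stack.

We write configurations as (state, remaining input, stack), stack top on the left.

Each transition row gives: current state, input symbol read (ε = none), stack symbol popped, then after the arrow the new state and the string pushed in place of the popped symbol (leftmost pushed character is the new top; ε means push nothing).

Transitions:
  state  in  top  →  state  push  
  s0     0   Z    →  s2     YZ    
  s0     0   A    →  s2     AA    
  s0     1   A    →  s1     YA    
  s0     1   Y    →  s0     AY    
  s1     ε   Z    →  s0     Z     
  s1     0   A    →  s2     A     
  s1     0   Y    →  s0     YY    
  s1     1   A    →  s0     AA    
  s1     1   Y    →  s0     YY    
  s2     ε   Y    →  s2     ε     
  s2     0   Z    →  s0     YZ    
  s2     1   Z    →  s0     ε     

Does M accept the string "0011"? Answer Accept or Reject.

Reject

(s0, 0011, Z)
  read 0, top Z: go to s2, push YZ → (s2, 011, YZ)
  ε-move, top Y: go to s2, push ε → (s2, 011, Z)
  read 0, top Z: go to s0, push YZ → (s0, 11, YZ)
  read 1, top Y: go to s0, push AY → (s0, 1, AYZ)
  read 1, top A: go to s1, push YA → (s1, ε, YAYZ)
All input consumed; stack is YAYZ, not empty, and no further ε-move applies.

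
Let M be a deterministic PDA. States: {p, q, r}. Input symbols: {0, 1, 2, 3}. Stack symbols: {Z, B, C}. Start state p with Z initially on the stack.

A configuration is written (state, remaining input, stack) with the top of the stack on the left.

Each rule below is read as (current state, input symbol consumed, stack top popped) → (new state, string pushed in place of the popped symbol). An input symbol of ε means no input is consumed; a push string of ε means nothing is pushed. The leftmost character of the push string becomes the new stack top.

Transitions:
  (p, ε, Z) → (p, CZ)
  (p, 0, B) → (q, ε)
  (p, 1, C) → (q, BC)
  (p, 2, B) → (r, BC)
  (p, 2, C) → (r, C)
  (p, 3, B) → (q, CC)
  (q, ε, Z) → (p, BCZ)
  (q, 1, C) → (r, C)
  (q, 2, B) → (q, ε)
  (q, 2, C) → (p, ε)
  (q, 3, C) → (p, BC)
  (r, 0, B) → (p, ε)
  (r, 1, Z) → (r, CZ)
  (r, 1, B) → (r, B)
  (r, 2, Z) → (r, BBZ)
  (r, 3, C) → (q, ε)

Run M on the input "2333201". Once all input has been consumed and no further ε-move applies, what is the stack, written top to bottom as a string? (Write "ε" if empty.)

(p, 2333201, Z)
  ε-move, top Z: go to p, push CZ → (p, 2333201, CZ)
  read 2, top C: go to r, push C → (r, 333201, CZ)
  read 3, top C: go to q, push ε → (q, 33201, Z)
  ε-move, top Z: go to p, push BCZ → (p, 33201, BCZ)
  read 3, top B: go to q, push CC → (q, 3201, CCCZ)
  read 3, top C: go to p, push BC → (p, 201, BCCCZ)
  read 2, top B: go to r, push BC → (r, 01, BCCCCZ)
  read 0, top B: go to p, push ε → (p, 1, CCCCZ)
  read 1, top C: go to q, push BC → (q, ε, BCCCCZ)
All input consumed in state q with stack BCCCCZ.

BCCCCZ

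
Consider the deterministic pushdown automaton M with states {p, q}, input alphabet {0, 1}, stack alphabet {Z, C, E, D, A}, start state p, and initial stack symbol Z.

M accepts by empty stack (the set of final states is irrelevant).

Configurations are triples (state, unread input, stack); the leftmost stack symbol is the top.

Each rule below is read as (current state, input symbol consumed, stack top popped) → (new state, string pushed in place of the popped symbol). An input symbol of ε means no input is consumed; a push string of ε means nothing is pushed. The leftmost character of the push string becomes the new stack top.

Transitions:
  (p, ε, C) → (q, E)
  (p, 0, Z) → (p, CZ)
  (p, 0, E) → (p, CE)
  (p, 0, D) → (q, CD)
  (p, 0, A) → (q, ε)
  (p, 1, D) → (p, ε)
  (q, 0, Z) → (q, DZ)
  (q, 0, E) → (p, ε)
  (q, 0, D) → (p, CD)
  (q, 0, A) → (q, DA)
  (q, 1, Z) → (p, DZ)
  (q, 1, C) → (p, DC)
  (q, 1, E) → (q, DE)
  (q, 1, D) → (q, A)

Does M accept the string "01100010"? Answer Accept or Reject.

Reject

(p, 01100010, Z) ⊢ (p, 1100010, CZ) ⊢ (q, 1100010, EZ) ⊢ (q, 100010, DEZ) ⊢ (q, 00010, AEZ) ⊢ (q, 0010, DAEZ) ⊢ (p, 010, CDAEZ) ⊢ (q, 010, EDAEZ) ⊢ (p, 10, DAEZ) ⊢ (p, 0, AEZ) ⊢ (q, ε, EZ)
All input consumed; stack is EZ, not empty, and no further ε-move applies.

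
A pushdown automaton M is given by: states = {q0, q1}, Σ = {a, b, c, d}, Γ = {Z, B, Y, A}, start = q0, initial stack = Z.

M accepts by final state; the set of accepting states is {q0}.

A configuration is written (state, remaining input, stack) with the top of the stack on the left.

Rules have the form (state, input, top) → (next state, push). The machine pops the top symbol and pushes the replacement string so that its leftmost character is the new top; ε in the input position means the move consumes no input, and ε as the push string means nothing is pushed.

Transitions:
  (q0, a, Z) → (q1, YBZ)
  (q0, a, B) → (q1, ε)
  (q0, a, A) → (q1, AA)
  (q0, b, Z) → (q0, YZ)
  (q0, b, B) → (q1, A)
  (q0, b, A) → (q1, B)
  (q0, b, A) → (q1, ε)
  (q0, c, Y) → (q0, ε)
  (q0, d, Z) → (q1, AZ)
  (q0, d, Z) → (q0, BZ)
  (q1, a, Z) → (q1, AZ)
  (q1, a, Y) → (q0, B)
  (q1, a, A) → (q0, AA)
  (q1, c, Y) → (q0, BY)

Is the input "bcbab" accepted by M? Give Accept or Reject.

Reject

No computation consumes all input and reaches a final state.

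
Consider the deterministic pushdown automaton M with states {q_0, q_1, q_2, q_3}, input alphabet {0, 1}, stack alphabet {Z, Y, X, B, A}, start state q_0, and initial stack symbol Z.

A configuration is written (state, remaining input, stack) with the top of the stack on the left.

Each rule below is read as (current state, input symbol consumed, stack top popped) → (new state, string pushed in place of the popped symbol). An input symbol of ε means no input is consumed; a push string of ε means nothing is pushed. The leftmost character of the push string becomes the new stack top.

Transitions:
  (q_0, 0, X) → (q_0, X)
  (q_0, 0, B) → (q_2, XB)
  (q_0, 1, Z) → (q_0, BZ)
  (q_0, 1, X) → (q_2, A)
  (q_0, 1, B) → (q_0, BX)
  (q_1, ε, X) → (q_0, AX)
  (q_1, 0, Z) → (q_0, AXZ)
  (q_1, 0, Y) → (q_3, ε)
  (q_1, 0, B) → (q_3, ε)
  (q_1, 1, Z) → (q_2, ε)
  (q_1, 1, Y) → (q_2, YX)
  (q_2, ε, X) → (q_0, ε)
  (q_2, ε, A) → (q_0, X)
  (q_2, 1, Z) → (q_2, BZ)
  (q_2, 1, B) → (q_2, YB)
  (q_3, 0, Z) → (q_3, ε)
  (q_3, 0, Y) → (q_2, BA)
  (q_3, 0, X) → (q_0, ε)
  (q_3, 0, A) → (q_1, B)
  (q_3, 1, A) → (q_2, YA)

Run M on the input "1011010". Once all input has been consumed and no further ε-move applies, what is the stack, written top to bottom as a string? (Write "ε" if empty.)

BXXXZ

(q_0, 1011010, Z)
  read 1, top Z: go to q_0, push BZ → (q_0, 011010, BZ)
  read 0, top B: go to q_2, push XB → (q_2, 11010, XBZ)
  ε-move, top X: go to q_0, push ε → (q_0, 11010, BZ)
  read 1, top B: go to q_0, push BX → (q_0, 1010, BXZ)
  read 1, top B: go to q_0, push BX → (q_0, 010, BXXZ)
  read 0, top B: go to q_2, push XB → (q_2, 10, XBXXZ)
  ε-move, top X: go to q_0, push ε → (q_0, 10, BXXZ)
  read 1, top B: go to q_0, push BX → (q_0, 0, BXXXZ)
  read 0, top B: go to q_2, push XB → (q_2, ε, XBXXXZ)
  ε-move, top X: go to q_0, push ε → (q_0, ε, BXXXZ)
All input consumed in state q_0 with stack BXXXZ.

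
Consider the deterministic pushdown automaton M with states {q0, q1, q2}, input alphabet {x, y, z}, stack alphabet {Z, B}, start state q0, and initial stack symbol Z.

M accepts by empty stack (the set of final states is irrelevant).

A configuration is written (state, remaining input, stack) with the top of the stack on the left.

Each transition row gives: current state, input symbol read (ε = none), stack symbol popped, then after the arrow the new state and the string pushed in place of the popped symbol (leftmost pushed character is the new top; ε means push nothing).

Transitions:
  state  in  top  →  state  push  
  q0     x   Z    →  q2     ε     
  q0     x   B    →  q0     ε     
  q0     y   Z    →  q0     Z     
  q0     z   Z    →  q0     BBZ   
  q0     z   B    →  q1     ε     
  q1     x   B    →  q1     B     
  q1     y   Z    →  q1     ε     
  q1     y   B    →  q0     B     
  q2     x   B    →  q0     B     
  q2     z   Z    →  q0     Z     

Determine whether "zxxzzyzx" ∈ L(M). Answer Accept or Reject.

Reject

(q0, zxxzzyzx, Z)
  read z, top Z: go to q0, push BBZ → (q0, xxzzyzx, BBZ)
  read x, top B: go to q0, push ε → (q0, xzzyzx, BZ)
  read x, top B: go to q0, push ε → (q0, zzyzx, Z)
  read z, top Z: go to q0, push BBZ → (q0, zyzx, BBZ)
  read z, top B: go to q1, push ε → (q1, yzx, BZ)
  read y, top B: go to q0, push B → (q0, zx, BZ)
  read z, top B: go to q1, push ε → (q1, x, Z)
No transition applies at (q1, x, Z); input not fully consumed.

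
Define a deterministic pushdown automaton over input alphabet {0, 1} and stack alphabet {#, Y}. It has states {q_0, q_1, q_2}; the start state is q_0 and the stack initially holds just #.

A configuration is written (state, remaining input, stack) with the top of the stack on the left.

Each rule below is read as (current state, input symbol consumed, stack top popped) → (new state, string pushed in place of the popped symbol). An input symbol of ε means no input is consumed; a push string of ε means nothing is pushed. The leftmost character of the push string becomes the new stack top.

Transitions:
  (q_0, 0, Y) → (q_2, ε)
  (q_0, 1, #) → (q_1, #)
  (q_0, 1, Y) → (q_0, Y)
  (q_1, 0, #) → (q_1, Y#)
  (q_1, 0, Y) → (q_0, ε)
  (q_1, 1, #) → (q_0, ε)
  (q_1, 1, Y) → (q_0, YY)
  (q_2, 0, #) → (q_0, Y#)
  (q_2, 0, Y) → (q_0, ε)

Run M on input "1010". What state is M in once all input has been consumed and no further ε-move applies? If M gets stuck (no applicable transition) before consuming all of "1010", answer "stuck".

(q_0, 1010, #) ⊢ (q_1, 010, #) ⊢ (q_1, 10, Y#) ⊢ (q_0, 0, YY#) ⊢ (q_2, ε, Y#)
All input consumed; M is in state q_2.

q_2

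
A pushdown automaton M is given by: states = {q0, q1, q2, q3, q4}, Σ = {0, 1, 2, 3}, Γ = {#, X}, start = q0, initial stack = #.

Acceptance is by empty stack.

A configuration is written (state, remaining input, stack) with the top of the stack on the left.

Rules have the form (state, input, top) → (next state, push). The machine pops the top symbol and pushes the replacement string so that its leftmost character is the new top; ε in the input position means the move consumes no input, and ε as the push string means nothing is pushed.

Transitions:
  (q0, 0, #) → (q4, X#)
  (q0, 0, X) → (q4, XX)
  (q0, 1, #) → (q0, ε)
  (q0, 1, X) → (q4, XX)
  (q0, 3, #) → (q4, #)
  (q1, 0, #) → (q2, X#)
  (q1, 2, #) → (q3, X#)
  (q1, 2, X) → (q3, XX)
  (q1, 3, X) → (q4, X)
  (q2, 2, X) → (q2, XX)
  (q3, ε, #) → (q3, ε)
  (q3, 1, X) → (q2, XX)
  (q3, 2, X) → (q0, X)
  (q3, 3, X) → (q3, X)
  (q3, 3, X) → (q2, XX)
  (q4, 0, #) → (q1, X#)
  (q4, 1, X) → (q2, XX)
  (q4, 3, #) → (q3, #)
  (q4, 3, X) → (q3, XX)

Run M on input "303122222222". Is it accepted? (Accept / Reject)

Reject

No computation consumes all input and empties the stack.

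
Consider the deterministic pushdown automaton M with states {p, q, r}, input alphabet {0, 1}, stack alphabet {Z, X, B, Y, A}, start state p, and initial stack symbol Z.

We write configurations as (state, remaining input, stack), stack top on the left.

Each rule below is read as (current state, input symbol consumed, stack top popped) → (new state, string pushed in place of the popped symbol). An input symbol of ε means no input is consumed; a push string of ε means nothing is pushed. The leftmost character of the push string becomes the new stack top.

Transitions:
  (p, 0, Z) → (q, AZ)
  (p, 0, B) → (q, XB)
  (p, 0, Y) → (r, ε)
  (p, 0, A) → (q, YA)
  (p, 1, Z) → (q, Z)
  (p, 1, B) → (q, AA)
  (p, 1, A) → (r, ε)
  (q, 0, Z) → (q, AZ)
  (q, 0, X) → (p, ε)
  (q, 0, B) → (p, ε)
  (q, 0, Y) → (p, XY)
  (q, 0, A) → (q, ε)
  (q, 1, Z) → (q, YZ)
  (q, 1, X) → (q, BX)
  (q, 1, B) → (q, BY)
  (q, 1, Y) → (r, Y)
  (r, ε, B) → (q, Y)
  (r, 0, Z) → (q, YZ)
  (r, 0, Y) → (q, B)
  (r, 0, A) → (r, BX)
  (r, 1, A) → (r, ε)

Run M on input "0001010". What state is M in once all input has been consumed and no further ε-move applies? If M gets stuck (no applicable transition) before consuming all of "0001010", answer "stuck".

(p, 0001010, Z)
  read 0, top Z: go to q, push AZ → (q, 001010, AZ)
  read 0, top A: go to q, push ε → (q, 01010, Z)
  read 0, top Z: go to q, push AZ → (q, 1010, AZ)
No transition for (q, 1, top A); M blocks with input 1010 remaining.

stuck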